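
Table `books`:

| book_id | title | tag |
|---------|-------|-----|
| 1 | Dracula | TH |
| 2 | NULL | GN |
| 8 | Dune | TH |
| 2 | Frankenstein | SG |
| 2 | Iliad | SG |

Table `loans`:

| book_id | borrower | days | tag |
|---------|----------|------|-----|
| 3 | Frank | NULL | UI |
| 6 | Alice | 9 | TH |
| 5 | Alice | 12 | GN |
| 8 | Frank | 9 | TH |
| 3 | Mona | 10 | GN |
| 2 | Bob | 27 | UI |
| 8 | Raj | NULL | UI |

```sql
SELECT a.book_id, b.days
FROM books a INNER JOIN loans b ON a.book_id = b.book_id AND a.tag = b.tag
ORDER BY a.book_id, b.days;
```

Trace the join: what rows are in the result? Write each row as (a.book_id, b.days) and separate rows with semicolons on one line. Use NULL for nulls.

(8, 9)

INNER JOIN keeps only pairs where the ON condition holds.
Matching on a.book_id = b.book_id AND a.tag = b.tag.
Matched pairs: 1.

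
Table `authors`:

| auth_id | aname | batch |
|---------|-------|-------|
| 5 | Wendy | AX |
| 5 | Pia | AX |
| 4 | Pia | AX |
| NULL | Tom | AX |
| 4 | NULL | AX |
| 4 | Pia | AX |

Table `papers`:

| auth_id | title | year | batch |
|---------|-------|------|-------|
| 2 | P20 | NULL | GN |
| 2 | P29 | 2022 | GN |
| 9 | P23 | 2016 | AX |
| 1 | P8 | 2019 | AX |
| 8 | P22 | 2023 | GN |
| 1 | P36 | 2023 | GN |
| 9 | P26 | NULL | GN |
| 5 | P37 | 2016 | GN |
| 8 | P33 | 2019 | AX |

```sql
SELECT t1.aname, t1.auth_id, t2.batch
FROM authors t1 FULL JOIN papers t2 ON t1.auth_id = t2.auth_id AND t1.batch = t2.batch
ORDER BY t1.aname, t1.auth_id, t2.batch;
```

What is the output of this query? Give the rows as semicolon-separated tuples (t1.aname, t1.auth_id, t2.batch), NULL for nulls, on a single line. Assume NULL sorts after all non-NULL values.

(Pia, 4, NULL); (Pia, 4, NULL); (Pia, 5, NULL); (Tom, NULL, NULL); (Wendy, 5, NULL); (NULL, 4, NULL); (NULL, NULL, AX); (NULL, NULL, AX); (NULL, NULL, AX); (NULL, NULL, GN); (NULL, NULL, GN); (NULL, NULL, GN); (NULL, NULL, GN); (NULL, NULL, GN); (NULL, NULL, GN)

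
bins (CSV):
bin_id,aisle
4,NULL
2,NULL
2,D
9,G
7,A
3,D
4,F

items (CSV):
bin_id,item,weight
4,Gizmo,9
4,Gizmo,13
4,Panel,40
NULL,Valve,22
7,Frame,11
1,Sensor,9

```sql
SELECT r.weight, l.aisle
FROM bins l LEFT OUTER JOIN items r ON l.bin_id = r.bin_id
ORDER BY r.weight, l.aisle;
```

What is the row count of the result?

11

LEFT JOIN keeps every row from `bins`; unmatched rows get NULL for `items`'s columns.
Matching on l.bin_id = r.bin_id. A NULL in a compared column never satisfies the condition.
- l[0] bin_id=4 → 3 match(es) in r → 3 row(s).
- l[1] bin_id=2 → no match; kept with NULLs on the r side.
- l[2] bin_id=2 → no match; kept with NULLs on the r side.
- l[3] bin_id=9 → no match; kept with NULLs on the r side.
- l[4] bin_id=7 → 1 match(es) in r → 1 row(s).
- l[5] bin_id=3 → no match; kept with NULLs on the r side.
- l[6] bin_id=4 → 3 match(es) in r → 3 row(s).
Total: 7 matched + 4 padded = 11 rows.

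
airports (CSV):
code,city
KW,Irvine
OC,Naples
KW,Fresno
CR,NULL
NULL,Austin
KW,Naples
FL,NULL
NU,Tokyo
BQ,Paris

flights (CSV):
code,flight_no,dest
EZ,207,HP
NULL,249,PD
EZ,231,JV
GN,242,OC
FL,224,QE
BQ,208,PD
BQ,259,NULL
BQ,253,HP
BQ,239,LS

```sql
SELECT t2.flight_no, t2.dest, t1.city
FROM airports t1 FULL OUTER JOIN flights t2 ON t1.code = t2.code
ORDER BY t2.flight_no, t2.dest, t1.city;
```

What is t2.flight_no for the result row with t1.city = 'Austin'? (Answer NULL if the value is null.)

FULL OUTER JOIN keeps every row from both sides; unmatched rows get NULL for the other side's columns.
Matching on t1.code = t2.code. A NULL in a compared column never satisfies the condition.
Matched pairs: 5; unmatched t1 rows kept: 7; unmatched t2 rows kept: 4.

NULL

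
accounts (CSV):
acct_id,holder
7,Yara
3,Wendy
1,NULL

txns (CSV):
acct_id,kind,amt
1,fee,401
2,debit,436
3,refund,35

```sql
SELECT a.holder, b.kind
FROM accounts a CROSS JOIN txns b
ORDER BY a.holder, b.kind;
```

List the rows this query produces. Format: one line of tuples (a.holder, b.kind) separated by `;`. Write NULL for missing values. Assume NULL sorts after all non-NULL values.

(Wendy, debit); (Wendy, fee); (Wendy, refund); (Yara, debit); (Yara, fee); (Yara, refund); (NULL, debit); (NULL, fee); (NULL, refund)

CROSS JOIN pairs every row of `accounts` with every row of `txns`: 3 × 3 = 9 rows.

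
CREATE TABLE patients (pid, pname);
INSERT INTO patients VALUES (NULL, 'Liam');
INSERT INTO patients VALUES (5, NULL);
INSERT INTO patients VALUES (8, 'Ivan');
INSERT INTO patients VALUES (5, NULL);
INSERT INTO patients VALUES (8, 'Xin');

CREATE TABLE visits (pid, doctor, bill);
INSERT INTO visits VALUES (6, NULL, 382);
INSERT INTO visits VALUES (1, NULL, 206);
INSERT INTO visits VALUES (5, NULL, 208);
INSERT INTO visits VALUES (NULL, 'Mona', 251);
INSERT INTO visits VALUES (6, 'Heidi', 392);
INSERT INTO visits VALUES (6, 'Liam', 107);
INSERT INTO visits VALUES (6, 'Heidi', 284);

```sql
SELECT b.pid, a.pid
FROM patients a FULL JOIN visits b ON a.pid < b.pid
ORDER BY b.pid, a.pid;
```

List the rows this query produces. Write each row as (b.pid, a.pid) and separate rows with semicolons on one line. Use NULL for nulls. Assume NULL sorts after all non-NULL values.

FULL OUTER JOIN keeps every row from both sides; unmatched rows get NULL for the other side's columns.
Matching on a.pid < b.pid. A NULL in a compared column never satisfies the condition.
- a[0] pid=NULL → no match; kept with NULLs on the b side.
- a[1] pid=5 → 4 match(es) in b → 4 row(s).
- a[2] pid=8 → no match; kept with NULLs on the b side.
- a[3] pid=5 → 4 match(es) in b → 4 row(s).
- a[4] pid=8 → no match; kept with NULLs on the b side.
- 3 b row(s) had no a match → kept, a columns NULL.

(1, NULL); (5, NULL); (6, 5); (6, 5); (6, 5); (6, 5); (6, 5); (6, 5); (6, 5); (6, 5); (NULL, 8); (NULL, 8); (NULL, NULL); (NULL, NULL)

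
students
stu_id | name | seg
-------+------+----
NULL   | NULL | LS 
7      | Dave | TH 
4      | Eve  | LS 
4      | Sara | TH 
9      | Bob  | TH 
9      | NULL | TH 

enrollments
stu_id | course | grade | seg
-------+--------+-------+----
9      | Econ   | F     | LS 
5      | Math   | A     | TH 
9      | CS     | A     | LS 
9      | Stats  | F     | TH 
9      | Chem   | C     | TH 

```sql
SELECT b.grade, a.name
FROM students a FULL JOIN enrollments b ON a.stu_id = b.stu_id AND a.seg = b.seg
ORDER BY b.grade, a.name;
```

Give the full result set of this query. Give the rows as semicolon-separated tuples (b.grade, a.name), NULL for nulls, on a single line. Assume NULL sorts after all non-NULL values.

(A, NULL); (A, NULL); (C, Bob); (C, NULL); (F, Bob); (F, NULL); (F, NULL); (NULL, Dave); (NULL, Eve); (NULL, Sara); (NULL, NULL)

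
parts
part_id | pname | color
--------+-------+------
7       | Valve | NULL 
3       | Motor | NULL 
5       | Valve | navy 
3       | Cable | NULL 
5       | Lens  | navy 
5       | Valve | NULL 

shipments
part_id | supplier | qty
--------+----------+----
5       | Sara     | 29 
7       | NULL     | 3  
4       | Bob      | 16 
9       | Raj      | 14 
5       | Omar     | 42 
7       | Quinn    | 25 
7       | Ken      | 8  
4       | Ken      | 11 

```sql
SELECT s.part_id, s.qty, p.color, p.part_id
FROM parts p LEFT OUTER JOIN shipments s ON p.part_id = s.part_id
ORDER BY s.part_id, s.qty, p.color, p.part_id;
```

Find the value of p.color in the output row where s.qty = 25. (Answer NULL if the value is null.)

NULL

LEFT JOIN keeps every row from `parts`; unmatched rows get NULL for `shipments`'s columns.
Matching on p.part_id = s.part_id.
Matched pairs: 9; unmatched p rows kept: 2.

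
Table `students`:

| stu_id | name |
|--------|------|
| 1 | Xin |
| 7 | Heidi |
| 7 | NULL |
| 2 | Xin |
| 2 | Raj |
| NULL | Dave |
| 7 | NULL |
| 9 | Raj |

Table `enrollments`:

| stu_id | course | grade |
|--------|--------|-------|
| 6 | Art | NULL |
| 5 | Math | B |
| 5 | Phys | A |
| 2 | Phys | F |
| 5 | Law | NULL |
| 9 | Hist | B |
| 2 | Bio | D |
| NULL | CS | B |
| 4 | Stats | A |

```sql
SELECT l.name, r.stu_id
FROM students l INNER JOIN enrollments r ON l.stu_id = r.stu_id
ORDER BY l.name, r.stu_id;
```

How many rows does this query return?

5

INNER JOIN keeps only pairs where the ON condition holds.
Matching on l.stu_id = r.stu_id. A NULL in a compared column never satisfies the condition.
- l row (stu_id=1): no match → dropped.
- l row (stu_id=7): no match → dropped.
- l row (stu_id=7): no match → dropped.
- l row (stu_id=2): matches 2 r row(s) → 2 output row(s).
- l row (stu_id=2): matches 2 r row(s) → 2 output row(s).
- l row (stu_id=NULL): no match → dropped.
- l row (stu_id=7): no match → dropped.
- l row (stu_id=9): matches 1 r row(s) → 1 output row(s).
Total: 5 rows.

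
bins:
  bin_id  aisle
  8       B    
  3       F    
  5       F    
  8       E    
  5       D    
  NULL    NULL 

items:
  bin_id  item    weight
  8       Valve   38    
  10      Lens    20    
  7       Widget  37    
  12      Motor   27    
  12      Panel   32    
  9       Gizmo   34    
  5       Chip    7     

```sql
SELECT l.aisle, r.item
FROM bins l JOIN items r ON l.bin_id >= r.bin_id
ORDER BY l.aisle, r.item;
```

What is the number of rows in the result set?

INNER JOIN keeps only pairs where the ON condition holds.
Matching on l.bin_id >= r.bin_id. A NULL in a compared column never satisfies the condition.
- l (bin_id=8) pairs with 3 row(s) of r.
- l (bin_id=3) has no partner → excluded.
- l (bin_id=5) pairs with 1 row(s) of r.
- l (bin_id=8) pairs with 3 row(s) of r.
- l (bin_id=5) pairs with 1 row(s) of r.
- l (bin_id=NULL) has no partner → excluded.
Total: 8 rows.

8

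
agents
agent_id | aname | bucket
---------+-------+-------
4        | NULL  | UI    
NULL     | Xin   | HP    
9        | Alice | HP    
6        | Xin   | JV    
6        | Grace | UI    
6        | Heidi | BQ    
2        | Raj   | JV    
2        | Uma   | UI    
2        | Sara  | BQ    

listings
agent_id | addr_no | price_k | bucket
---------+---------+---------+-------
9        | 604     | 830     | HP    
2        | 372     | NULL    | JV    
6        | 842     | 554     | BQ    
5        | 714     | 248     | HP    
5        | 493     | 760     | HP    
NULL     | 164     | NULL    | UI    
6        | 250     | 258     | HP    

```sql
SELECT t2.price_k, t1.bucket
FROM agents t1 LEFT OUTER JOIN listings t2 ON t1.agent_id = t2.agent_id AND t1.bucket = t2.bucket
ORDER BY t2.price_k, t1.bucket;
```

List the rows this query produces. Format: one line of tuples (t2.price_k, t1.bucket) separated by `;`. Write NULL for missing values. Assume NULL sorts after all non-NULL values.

LEFT JOIN keeps every row from `agents`; unmatched rows get NULL for `listings`'s columns.
Matching on t1.agent_id = t2.agent_id AND t1.bucket = t2.bucket. A NULL in a compared column never satisfies the condition.
Matched pairs: 3; unmatched t1 rows kept: 6.

(554, BQ); (830, HP); (NULL, BQ); (NULL, HP); (NULL, JV); (NULL, JV); (NULL, UI); (NULL, UI); (NULL, UI)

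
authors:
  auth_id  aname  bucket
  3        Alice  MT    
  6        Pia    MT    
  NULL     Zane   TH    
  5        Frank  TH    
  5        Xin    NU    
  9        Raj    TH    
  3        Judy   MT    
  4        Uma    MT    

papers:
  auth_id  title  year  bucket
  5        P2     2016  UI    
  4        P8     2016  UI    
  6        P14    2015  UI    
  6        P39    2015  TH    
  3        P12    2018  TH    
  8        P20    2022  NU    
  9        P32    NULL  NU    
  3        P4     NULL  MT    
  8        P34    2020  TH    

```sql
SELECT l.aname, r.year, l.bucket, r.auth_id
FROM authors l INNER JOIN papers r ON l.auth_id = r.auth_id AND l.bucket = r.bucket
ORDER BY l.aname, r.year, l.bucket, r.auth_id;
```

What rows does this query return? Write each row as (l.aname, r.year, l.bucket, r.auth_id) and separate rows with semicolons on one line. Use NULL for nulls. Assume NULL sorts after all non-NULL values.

INNER JOIN keeps only pairs where the ON condition holds.
Matching on l.auth_id = r.auth_id AND l.bucket = r.bucket. A NULL in a compared column never satisfies the condition.
Matched pairs: 2.

(Alice, NULL, MT, 3); (Judy, NULL, MT, 3)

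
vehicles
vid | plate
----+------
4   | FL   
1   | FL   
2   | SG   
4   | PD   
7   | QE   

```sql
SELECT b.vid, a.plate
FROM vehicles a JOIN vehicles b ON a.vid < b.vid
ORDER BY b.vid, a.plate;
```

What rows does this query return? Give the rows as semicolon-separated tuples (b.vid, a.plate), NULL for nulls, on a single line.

INNER JOIN keeps only pairs where the ON condition holds.
Matching on a.vid < b.vid.
- a[0] vid=4 → 1 match(es) in b → 1 row(s).
- a[1] vid=1 → 4 match(es) in b → 4 row(s).
- a[2] vid=2 → 3 match(es) in b → 3 row(s).
- a[3] vid=4 → 1 match(es) in b → 1 row(s).
- a[4] vid=7 → no match; dropped.
After projecting and ordering:
b.vid | a.plate
2 | FL
4 | FL
4 | FL
4 | SG
4 | SG
7 | FL
7 | FL
7 | PD
7 | SG

(2, FL); (4, FL); (4, FL); (4, SG); (4, SG); (7, FL); (7, FL); (7, PD); (7, SG)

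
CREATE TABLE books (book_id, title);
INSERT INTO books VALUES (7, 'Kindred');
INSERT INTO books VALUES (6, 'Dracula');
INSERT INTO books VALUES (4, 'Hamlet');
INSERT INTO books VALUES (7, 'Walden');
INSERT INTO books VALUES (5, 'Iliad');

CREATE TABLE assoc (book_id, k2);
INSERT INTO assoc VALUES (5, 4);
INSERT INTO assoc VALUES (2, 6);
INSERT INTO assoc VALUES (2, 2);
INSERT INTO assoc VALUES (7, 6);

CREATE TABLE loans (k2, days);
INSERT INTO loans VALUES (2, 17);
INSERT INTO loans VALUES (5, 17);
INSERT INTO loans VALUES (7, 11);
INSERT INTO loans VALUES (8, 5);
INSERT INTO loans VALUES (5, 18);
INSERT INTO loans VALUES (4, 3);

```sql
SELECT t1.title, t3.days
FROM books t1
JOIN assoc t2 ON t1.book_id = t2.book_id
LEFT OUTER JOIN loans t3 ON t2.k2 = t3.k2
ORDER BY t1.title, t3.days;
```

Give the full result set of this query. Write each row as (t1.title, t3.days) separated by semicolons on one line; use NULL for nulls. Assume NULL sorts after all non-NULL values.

Joins associate left-to-right: books INNER JOIN assoc on book_id gives 3 intermediate row(s).
Then LEFT JOIN `loans t3` on k2: each of those 3 rows is kept; rows whose t2.k2 has no match in t3 get NULL for t3's columns.

(Iliad, 3); (Kindred, NULL); (Walden, NULL)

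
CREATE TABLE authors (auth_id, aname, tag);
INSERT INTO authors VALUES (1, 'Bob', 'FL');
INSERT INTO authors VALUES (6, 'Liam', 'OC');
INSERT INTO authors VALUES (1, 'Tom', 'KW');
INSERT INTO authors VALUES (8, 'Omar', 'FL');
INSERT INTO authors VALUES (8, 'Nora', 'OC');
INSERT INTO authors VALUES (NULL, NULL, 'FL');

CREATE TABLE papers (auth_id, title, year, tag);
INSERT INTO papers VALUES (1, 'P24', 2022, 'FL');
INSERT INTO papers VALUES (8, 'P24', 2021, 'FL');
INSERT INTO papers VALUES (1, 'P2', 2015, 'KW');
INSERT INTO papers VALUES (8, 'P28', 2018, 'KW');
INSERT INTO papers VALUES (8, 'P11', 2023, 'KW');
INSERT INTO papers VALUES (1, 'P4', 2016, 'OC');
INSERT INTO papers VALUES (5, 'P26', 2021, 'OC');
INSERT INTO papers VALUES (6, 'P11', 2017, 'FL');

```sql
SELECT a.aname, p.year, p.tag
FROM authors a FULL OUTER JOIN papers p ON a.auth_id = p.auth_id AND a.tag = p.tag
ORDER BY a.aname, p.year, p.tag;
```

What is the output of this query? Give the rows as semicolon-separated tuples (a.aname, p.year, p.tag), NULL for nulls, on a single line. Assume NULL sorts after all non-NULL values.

(Bob, 2022, FL); (Liam, NULL, NULL); (Nora, NULL, NULL); (Omar, 2021, FL); (Tom, 2015, KW); (NULL, 2016, OC); (NULL, 2017, FL); (NULL, 2018, KW); (NULL, 2021, OC); (NULL, 2023, KW); (NULL, NULL, NULL)

FULL OUTER JOIN keeps every row from both sides; unmatched rows get NULL for the other side's columns.
Matching on a.auth_id = p.auth_id AND a.tag = p.tag. A NULL in a compared column never satisfies the condition.
- a (auth_id=1, tag=FL) pairs with 1 row(s) of p.
- a (auth_id=6, tag=OC) has no partner → padded with NULL.
- a (auth_id=1, tag=KW) pairs with 1 row(s) of p.
- a (auth_id=8, tag=FL) pairs with 1 row(s) of p.
- a (auth_id=8, tag=OC) has no partner → padded with NULL.
- a (auth_id=NULL, tag=FL) has no partner → padded with NULL.
- 5 row(s) from p found no a partner → padded with NULL.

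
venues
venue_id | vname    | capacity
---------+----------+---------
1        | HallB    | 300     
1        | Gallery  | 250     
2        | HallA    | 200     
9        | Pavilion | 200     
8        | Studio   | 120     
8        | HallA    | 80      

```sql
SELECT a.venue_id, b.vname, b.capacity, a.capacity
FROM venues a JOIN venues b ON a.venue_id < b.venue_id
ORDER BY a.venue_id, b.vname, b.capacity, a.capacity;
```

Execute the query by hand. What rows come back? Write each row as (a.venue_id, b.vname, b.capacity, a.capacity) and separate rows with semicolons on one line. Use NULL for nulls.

INNER JOIN keeps only pairs where the ON condition holds.
Matching on a.venue_id < b.venue_id.
- a row (venue_id=1): matches 4 b row(s) → 4 output row(s).
- a row (venue_id=1): matches 4 b row(s) → 4 output row(s).
- a row (venue_id=2): matches 3 b row(s) → 3 output row(s).
- a row (venue_id=9): no match → dropped.
- a row (venue_id=8): matches 1 b row(s) → 1 output row(s).
- a row (venue_id=8): matches 1 b row(s) → 1 output row(s).

(1, HallA, 80, 250); (1, HallA, 80, 300); (1, HallA, 200, 250); (1, HallA, 200, 300); (1, Pavilion, 200, 250); (1, Pavilion, 200, 300); (1, Studio, 120, 250); (1, Studio, 120, 300); (2, HallA, 80, 200); (2, Pavilion, 200, 200); (2, Studio, 120, 200); (8, Pavilion, 200, 80); (8, Pavilion, 200, 120)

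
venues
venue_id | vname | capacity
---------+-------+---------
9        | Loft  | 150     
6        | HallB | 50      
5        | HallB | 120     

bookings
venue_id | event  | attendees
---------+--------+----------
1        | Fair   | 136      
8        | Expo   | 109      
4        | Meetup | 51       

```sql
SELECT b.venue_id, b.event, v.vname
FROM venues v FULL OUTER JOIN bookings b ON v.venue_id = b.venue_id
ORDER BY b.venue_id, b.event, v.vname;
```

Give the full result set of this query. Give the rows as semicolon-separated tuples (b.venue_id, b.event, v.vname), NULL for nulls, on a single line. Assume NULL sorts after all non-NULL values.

(1, Fair, NULL); (4, Meetup, NULL); (8, Expo, NULL); (NULL, NULL, HallB); (NULL, NULL, HallB); (NULL, NULL, Loft)

FULL OUTER JOIN keeps every row from both sides; unmatched rows get NULL for the other side's columns.
Matching on v.venue_id = b.venue_id.
- v[0] venue_id=9 → no match; kept with NULLs on the b side.
- v[1] venue_id=6 → no match; kept with NULLs on the b side.
- v[2] venue_id=5 → no match; kept with NULLs on the b side.
- plus 3 unmatched b row(s), each kept with NULL v columns.
After projecting and ordering:
b.venue_id | b.event | v.vname
1 | Fair | NULL
4 | Meetup | NULL
8 | Expo | NULL
NULL | NULL | HallB
NULL | NULL | HallB
NULL | NULL | Loft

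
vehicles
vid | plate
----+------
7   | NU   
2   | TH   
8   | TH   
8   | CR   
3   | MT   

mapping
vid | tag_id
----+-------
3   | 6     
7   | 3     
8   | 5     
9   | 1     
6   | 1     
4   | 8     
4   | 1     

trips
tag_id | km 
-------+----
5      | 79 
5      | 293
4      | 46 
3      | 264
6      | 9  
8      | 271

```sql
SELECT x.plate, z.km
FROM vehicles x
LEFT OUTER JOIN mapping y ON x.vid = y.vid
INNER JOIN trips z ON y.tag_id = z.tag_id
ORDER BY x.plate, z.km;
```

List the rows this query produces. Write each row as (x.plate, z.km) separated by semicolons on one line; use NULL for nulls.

Joins associate left-to-right: vehicles LEFT JOIN mapping on vid gives 5 intermediate row(s).
Then INNER JOIN `trips z` on tag_id: keep only rows whose y.tag_id appears in z.

(CR, 79); (CR, 293); (MT, 9); (NU, 264); (TH, 79); (TH, 293)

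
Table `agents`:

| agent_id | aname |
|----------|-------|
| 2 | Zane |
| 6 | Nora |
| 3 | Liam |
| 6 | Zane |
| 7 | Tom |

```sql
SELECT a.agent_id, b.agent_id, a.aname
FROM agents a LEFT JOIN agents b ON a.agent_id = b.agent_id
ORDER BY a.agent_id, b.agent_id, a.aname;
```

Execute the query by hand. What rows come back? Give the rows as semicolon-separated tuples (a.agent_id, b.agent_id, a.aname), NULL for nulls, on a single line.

(2, 2, Zane); (3, 3, Liam); (6, 6, Nora); (6, 6, Nora); (6, 6, Zane); (6, 6, Zane); (7, 7, Tom)

LEFT JOIN keeps every row from `agents a`; unmatched rows get NULL for `agents b`'s columns.
Matching on a.agent_id = b.agent_id.
- a (agent_id=2) pairs with 1 row(s) of b.
- a (agent_id=6) pairs with 2 row(s) of b.
- a (agent_id=3) pairs with 1 row(s) of b.
- a (agent_id=6) pairs with 2 row(s) of b.
- a (agent_id=7) pairs with 1 row(s) of b.
After projecting and ordering:
a.agent_id | b.agent_id | a.aname
2 | 2 | Zane
3 | 3 | Liam
6 | 6 | Nora
6 | 6 | Nora
6 | 6 | Zane
6 | 6 | Zane
7 | 7 | Tom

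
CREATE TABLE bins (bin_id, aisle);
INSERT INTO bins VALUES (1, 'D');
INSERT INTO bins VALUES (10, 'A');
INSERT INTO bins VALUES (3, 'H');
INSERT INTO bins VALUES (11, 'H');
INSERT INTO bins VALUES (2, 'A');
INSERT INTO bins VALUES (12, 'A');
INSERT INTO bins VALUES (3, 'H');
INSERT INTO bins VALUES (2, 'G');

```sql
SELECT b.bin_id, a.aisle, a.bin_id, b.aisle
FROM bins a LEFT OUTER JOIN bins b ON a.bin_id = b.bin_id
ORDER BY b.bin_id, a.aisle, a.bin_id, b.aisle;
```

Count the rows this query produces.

LEFT JOIN keeps every row from `bins a`; unmatched rows get NULL for `bins b`'s columns.
Matching on a.bin_id = b.bin_id.
- a (bin_id=1) pairs with 1 row(s) of b.
- a (bin_id=10) pairs with 1 row(s) of b.
- a (bin_id=3) pairs with 2 row(s) of b.
- a (bin_id=11) pairs with 1 row(s) of b.
- a (bin_id=2) pairs with 2 row(s) of b.
- a (bin_id=12) pairs with 1 row(s) of b.
- a (bin_id=3) pairs with 2 row(s) of b.
- a (bin_id=2) pairs with 2 row(s) of b.
Total: 12 rows.

12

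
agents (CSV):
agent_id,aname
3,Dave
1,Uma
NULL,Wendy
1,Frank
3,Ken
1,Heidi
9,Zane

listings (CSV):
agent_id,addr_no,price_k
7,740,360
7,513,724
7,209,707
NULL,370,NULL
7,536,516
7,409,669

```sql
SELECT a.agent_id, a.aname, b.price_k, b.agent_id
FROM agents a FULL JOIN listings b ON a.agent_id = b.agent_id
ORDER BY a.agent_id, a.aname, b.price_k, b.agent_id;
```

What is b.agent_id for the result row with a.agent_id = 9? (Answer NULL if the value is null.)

FULL OUTER JOIN keeps every row from both sides; unmatched rows get NULL for the other side's columns.
Matching on a.agent_id = b.agent_id. A NULL in a compared column never satisfies the condition.
- a[0] agent_id=3 → no match; kept with NULLs on the b side.
- a[1] agent_id=1 → no match; kept with NULLs on the b side.
- a[2] agent_id=NULL → no match; kept with NULLs on the b side.
- a[3] agent_id=1 → no match; kept with NULLs on the b side.
- a[4] agent_id=3 → no match; kept with NULLs on the b side.
- a[5] agent_id=1 → no match; kept with NULLs on the b side.
- a[6] agent_id=9 → no match; kept with NULLs on the b side.
- plus 6 unmatched b row(s), each kept with NULL a columns.

NULL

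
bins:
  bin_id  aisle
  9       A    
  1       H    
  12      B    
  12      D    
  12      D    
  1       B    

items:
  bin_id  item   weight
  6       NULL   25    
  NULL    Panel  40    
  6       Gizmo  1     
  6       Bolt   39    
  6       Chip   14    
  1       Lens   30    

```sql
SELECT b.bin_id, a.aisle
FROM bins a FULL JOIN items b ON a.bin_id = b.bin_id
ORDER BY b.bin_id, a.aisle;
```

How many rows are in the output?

11

FULL OUTER JOIN keeps every row from both sides; unmatched rows get NULL for the other side's columns.
Matching on a.bin_id = b.bin_id. A NULL in a compared column never satisfies the condition.
Matched pairs: 2; unmatched a rows kept: 4; unmatched b rows kept: 5.
Total: 2 matched + 9 padded = 11 rows.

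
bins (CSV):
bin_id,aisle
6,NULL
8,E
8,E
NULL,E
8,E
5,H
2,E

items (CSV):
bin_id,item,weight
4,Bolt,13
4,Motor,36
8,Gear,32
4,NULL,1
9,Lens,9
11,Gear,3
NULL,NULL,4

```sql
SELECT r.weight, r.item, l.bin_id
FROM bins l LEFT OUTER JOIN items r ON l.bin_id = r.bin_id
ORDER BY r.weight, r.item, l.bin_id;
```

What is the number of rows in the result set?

LEFT JOIN keeps every row from `bins`; unmatched rows get NULL for `items`'s columns.
Matching on l.bin_id = r.bin_id. A NULL in a compared column never satisfies the condition.
Matched pairs: 3; unmatched l rows kept: 4.
Total: 3 matched + 4 padded = 7 rows.

7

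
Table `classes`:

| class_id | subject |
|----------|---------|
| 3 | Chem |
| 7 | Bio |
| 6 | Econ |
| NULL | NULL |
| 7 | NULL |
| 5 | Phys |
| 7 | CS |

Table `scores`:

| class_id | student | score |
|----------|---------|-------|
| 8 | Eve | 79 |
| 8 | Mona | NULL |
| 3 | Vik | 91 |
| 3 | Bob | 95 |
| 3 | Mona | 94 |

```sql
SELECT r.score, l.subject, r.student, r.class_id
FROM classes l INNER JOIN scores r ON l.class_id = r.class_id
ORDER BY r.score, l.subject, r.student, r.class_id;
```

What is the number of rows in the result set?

3

INNER JOIN keeps only pairs where the ON condition holds.
Matching on l.class_id = r.class_id. A NULL in a compared column never satisfies the condition.
- l (class_id=3) pairs with 3 row(s) of r.
- l (class_id=7) has no partner → excluded.
- l (class_id=6) has no partner → excluded.
- l (class_id=NULL) has no partner → excluded.
- l (class_id=7) has no partner → excluded.
- l (class_id=5) has no partner → excluded.
- l (class_id=7) has no partner → excluded.
Total: 3 rows.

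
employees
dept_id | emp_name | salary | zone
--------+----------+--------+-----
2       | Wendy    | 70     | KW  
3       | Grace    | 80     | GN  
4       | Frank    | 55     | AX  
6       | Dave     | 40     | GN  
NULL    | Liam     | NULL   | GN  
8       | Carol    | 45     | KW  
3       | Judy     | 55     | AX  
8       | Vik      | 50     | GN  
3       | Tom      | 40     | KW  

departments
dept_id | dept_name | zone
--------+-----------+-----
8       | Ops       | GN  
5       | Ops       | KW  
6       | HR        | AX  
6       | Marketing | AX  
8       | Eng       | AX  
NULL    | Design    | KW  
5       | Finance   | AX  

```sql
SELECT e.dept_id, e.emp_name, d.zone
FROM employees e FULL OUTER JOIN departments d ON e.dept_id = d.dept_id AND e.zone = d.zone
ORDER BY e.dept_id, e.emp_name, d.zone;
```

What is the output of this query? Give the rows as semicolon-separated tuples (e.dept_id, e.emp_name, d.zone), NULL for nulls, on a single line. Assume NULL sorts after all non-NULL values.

(2, Wendy, NULL); (3, Grace, NULL); (3, Judy, NULL); (3, Tom, NULL); (4, Frank, NULL); (6, Dave, NULL); (8, Carol, NULL); (8, Vik, GN); (NULL, Liam, NULL); (NULL, NULL, AX); (NULL, NULL, AX); (NULL, NULL, AX); (NULL, NULL, AX); (NULL, NULL, KW); (NULL, NULL, KW)

FULL OUTER JOIN keeps every row from both sides; unmatched rows get NULL for the other side's columns.
Matching on e.dept_id = d.dept_id AND e.zone = d.zone. A NULL in a compared column never satisfies the condition.
- e[0] dept_id=2, zone=KW → no match; kept with NULLs on the d side.
- e[1] dept_id=3, zone=GN → no match; kept with NULLs on the d side.
- e[2] dept_id=4, zone=AX → no match; kept with NULLs on the d side.
- e[3] dept_id=6, zone=GN → no match; kept with NULLs on the d side.
- e[4] dept_id=NULL, zone=GN → no match; kept with NULLs on the d side.
- e[5] dept_id=8, zone=KW → no match; kept with NULLs on the d side.
- e[6] dept_id=3, zone=AX → no match; kept with NULLs on the d side.
- e[7] dept_id=8, zone=GN → 1 match(es) in d → 1 row(s).
- e[8] dept_id=3, zone=KW → no match; kept with NULLs on the d side.
- plus 6 unmatched d row(s), each kept with NULL e columns.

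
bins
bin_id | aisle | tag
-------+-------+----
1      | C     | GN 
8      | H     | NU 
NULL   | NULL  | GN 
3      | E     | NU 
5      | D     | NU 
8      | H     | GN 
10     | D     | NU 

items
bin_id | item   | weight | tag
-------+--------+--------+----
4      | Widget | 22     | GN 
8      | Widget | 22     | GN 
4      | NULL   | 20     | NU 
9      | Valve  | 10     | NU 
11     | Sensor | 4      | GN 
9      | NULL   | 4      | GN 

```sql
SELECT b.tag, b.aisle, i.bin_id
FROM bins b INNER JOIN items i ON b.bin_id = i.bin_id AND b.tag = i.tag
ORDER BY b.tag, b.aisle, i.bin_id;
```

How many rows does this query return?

1

INNER JOIN keeps only pairs where the ON condition holds.
Matching on b.bin_id = i.bin_id AND b.tag = i.tag. A NULL in a compared column never satisfies the condition.
- b (bin_id=1, tag=GN) has no partner → excluded.
- b (bin_id=8, tag=NU) has no partner → excluded.
- b (bin_id=NULL, tag=GN) has no partner → excluded.
- b (bin_id=3, tag=NU) has no partner → excluded.
- b (bin_id=5, tag=NU) has no partner → excluded.
- b (bin_id=8, tag=GN) pairs with 1 row(s) of i.
- b (bin_id=10, tag=NU) has no partner → excluded.
Total: 1 rows.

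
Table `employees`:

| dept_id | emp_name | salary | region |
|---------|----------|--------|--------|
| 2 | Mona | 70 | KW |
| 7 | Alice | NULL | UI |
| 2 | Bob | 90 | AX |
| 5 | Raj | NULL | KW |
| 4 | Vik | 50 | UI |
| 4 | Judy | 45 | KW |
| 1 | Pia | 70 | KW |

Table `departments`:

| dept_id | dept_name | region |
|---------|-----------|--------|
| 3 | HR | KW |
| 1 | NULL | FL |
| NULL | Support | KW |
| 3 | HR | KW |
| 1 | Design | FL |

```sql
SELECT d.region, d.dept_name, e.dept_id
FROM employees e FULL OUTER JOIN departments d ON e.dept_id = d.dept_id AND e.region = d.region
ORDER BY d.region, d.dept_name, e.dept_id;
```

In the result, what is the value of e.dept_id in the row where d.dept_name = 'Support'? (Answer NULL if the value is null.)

NULL

FULL OUTER JOIN keeps every row from both sides; unmatched rows get NULL for the other side's columns.
Matching on e.dept_id = d.dept_id AND e.region = d.region. A NULL in a compared column never satisfies the condition.
Matched pairs: 0; unmatched e rows kept: 7; unmatched d rows kept: 5.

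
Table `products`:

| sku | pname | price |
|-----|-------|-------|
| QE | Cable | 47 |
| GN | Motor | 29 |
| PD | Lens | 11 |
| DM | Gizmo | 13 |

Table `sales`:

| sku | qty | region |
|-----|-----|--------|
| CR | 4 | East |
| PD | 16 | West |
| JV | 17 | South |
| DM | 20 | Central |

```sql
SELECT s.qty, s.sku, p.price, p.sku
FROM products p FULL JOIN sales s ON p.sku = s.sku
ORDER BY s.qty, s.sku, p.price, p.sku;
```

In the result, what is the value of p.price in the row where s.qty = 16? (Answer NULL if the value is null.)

11

FULL OUTER JOIN keeps every row from both sides; unmatched rows get NULL for the other side's columns.
Matching on p.sku = s.sku.
- p (sku=QE) has no partner → padded with NULL.
- p (sku=GN) has no partner → padded with NULL.
- p (sku=PD) pairs with 1 row(s) of s.
- p (sku=DM) pairs with 1 row(s) of s.
- 2 row(s) from s found no p partner → padded with NULL.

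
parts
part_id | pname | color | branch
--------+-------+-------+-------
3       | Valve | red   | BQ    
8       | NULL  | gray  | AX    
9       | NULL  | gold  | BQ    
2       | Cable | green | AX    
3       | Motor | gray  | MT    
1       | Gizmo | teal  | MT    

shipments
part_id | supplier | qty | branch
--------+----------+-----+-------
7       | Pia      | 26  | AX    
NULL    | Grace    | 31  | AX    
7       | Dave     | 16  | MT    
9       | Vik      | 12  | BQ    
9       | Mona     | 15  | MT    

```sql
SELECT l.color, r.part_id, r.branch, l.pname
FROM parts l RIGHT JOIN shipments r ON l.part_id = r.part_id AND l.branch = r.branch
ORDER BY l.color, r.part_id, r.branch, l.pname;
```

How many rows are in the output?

5

RIGHT JOIN keeps every row from `shipments`; unmatched rows get NULL for `parts`'s columns.
Matching on l.part_id = r.part_id AND l.branch = r.branch. A NULL in a compared column never satisfies the condition.
Matched pairs: 1; unmatched r rows kept: 4.
Total: 1 matched + 4 padded = 5 rows.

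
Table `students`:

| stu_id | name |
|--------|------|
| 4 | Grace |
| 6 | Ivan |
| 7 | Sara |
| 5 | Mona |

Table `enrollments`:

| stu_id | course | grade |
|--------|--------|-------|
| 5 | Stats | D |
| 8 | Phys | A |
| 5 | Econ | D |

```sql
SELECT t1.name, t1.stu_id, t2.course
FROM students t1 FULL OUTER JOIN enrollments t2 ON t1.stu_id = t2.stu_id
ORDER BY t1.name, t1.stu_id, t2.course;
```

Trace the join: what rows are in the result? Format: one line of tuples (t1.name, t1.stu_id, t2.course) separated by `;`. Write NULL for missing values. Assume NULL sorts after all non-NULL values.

(Grace, 4, NULL); (Ivan, 6, NULL); (Mona, 5, Econ); (Mona, 5, Stats); (Sara, 7, NULL); (NULL, NULL, Phys)

FULL OUTER JOIN keeps every row from both sides; unmatched rows get NULL for the other side's columns.
Matching on t1.stu_id = t2.stu_id.
- t1 row (stu_id=4): no match → kept, t2 columns NULL.
- t1 row (stu_id=6): no match → kept, t2 columns NULL.
- t1 row (stu_id=7): no match → kept, t2 columns NULL.
- t1 row (stu_id=5): matches 2 t2 row(s) → 2 output row(s).
- plus 1 unmatched t2 row(s), each kept with NULL t1 columns.
After projecting and ordering:
t1.name | t1.stu_id | t2.course
Grace | 4 | NULL
Ivan | 6 | NULL
Mona | 5 | Econ
Mona | 5 | Stats
Sara | 7 | NULL
NULL | NULL | Phys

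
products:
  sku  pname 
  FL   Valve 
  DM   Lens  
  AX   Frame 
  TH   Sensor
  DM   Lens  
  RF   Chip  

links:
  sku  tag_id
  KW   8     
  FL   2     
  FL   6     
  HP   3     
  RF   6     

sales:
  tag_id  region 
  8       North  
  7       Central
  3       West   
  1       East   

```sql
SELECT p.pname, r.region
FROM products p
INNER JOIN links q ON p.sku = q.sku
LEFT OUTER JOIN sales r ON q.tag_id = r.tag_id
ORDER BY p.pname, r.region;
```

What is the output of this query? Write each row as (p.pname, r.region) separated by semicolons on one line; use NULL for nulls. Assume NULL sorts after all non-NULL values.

(Chip, NULL); (Valve, NULL); (Valve, NULL)

Joins associate left-to-right: products INNER JOIN links on sku gives 3 intermediate row(s).
Then LEFT JOIN `sales r` on tag_id: each of those 3 rows is kept; rows whose q.tag_id has no match in r get NULL for r's columns.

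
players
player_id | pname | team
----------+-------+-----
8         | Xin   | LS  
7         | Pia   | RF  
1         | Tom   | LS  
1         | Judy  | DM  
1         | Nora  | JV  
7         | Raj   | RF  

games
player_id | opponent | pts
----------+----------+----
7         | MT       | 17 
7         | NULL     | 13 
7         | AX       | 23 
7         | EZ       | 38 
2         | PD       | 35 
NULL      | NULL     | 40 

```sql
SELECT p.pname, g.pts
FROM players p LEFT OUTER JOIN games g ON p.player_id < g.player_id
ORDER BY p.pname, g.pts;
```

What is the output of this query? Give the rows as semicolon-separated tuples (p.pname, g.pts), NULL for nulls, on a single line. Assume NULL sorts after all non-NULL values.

(Judy, 13); (Judy, 17); (Judy, 23); (Judy, 35); (Judy, 38); (Nora, 13); (Nora, 17); (Nora, 23); (Nora, 35); (Nora, 38); (Pia, NULL); (Raj, NULL); (Tom, 13); (Tom, 17); (Tom, 23); (Tom, 35); (Tom, 38); (Xin, NULL)

LEFT JOIN keeps every row from `players`; unmatched rows get NULL for `games`'s columns.
Matching on p.player_id < g.player_id. A NULL in a compared column never satisfies the condition.
Matched pairs: 15; unmatched p rows kept: 3.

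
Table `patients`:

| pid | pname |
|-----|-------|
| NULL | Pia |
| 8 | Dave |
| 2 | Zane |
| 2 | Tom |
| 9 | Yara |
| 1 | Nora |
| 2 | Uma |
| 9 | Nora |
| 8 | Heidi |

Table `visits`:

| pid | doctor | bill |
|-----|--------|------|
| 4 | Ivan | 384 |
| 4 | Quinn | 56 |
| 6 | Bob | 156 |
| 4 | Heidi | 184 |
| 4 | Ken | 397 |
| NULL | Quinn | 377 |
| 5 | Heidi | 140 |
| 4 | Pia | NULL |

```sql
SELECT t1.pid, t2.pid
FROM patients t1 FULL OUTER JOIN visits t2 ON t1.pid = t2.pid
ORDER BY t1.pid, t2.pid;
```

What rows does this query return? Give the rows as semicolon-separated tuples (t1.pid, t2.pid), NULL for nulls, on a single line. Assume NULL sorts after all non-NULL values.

FULL OUTER JOIN keeps every row from both sides; unmatched rows get NULL for the other side's columns.
Matching on t1.pid = t2.pid. A NULL in a compared column never satisfies the condition.
- t1[0] pid=NULL → no match; kept with NULLs on the t2 side.
- t1[1] pid=8 → no match; kept with NULLs on the t2 side.
- t1[2] pid=2 → no match; kept with NULLs on the t2 side.
- t1[3] pid=2 → no match; kept with NULLs on the t2 side.
- t1[4] pid=9 → no match; kept with NULLs on the t2 side.
- t1[5] pid=1 → no match; kept with NULLs on the t2 side.
- t1[6] pid=2 → no match; kept with NULLs on the t2 side.
- t1[7] pid=9 → no match; kept with NULLs on the t2 side.
- t1[8] pid=8 → no match; kept with NULLs on the t2 side.
- plus 8 unmatched t2 row(s), each kept with NULL t1 columns.

(1, NULL); (2, NULL); (2, NULL); (2, NULL); (8, NULL); (8, NULL); (9, NULL); (9, NULL); (NULL, 4); (NULL, 4); (NULL, 4); (NULL, 4); (NULL, 4); (NULL, 5); (NULL, 6); (NULL, NULL); (NULL, NULL)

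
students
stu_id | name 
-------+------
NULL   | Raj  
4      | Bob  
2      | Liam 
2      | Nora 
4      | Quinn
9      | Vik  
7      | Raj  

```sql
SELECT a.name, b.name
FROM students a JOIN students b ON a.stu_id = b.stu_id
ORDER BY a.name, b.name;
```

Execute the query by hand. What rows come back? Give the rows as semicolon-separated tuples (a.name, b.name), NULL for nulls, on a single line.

(Bob, Bob); (Bob, Quinn); (Liam, Liam); (Liam, Nora); (Nora, Liam); (Nora, Nora); (Quinn, Bob); (Quinn, Quinn); (Raj, Raj); (Vik, Vik)

INNER JOIN keeps only pairs where the ON condition holds.
Matching on a.stu_id = b.stu_id. A NULL in a compared column never satisfies the condition.
Matched pairs: 10.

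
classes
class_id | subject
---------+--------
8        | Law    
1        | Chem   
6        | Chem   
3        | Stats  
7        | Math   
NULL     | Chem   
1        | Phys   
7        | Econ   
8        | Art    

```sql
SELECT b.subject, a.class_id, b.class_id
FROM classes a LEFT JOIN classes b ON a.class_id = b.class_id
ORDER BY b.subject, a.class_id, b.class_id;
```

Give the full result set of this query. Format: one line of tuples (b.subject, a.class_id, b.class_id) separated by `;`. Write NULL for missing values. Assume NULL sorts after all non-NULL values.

(Art, 8, 8); (Art, 8, 8); (Chem, 1, 1); (Chem, 1, 1); (Chem, 6, 6); (Econ, 7, 7); (Econ, 7, 7); (Law, 8, 8); (Law, 8, 8); (Math, 7, 7); (Math, 7, 7); (Phys, 1, 1); (Phys, 1, 1); (Stats, 3, 3); (NULL, NULL, NULL)

LEFT JOIN keeps every row from `classes a`; unmatched rows get NULL for `classes b`'s columns.
Matching on a.class_id = b.class_id. A NULL in a compared column never satisfies the condition.
- a (class_id=8) pairs with 2 row(s) of b.
- a (class_id=1) pairs with 2 row(s) of b.
- a (class_id=6) pairs with 1 row(s) of b.
- a (class_id=3) pairs with 1 row(s) of b.
- a (class_id=7) pairs with 2 row(s) of b.
- a (class_id=NULL) has no partner → padded with NULL.
- a (class_id=1) pairs with 2 row(s) of b.
- a (class_id=7) pairs with 2 row(s) of b.
- a (class_id=8) pairs with 2 row(s) of b.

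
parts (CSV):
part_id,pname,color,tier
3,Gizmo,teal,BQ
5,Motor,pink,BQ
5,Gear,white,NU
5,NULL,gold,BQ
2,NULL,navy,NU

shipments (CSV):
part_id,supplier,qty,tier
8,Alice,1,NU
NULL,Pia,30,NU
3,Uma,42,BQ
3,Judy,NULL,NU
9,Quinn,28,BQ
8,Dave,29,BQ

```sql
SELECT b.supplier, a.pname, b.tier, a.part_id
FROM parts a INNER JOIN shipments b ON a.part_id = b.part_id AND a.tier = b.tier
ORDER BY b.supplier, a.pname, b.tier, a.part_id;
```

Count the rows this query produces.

1

INNER JOIN keeps only pairs where the ON condition holds.
Matching on a.part_id = b.part_id AND a.tier = b.tier. A NULL in a compared column never satisfies the condition.
Matched pairs: 1.
Total: 1 rows.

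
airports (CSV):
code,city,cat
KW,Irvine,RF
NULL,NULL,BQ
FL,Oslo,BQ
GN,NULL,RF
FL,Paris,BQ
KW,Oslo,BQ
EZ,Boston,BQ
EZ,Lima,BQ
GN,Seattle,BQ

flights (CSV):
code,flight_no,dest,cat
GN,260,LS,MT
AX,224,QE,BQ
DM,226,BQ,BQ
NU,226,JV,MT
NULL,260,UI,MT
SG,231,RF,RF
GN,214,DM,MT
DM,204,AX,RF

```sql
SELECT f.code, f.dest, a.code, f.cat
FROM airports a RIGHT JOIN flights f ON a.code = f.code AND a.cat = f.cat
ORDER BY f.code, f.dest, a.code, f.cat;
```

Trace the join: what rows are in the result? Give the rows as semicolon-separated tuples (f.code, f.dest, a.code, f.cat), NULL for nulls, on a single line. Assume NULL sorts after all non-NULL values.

(AX, QE, NULL, BQ); (DM, AX, NULL, RF); (DM, BQ, NULL, BQ); (GN, DM, NULL, MT); (GN, LS, NULL, MT); (NU, JV, NULL, MT); (SG, RF, NULL, RF); (NULL, UI, NULL, MT)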